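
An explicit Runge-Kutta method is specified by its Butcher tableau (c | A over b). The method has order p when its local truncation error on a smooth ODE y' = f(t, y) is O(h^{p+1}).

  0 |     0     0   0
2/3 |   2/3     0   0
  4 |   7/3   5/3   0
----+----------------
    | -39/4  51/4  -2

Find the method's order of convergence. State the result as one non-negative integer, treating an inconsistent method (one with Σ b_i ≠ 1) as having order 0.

2

b = (-39/4, 51/4, -2)
c = (0, 2/3, 4)
Ac = (0, 0, 10/9)
Σ b_i: (-39/4)·1 + 51/4·1 + (-2)·1 = 1 ✓
b·c: 51/4·2/3 + (-2)·4 = 1/2 ✓
b·c²: 51/4·4/9 + (-2)·16 = -79/3 ≠ 1/3 ⇒ order 2.
b·Ac: (-2)·10/9 = -20/9 ≠ 1/6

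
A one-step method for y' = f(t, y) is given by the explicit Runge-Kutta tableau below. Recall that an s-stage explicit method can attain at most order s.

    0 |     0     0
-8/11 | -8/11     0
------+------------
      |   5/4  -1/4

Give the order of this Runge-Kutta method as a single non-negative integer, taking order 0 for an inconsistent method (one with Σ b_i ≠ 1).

b = (5/4, -1/4)
c = (0, -8/11)
Σ b_i: 5/4·1 + (-1/4)·1 = 1 ✓
b·c: (-1/4)·(-8/11) = 2/11 ≠ 1/2 ⇒ order 1.

1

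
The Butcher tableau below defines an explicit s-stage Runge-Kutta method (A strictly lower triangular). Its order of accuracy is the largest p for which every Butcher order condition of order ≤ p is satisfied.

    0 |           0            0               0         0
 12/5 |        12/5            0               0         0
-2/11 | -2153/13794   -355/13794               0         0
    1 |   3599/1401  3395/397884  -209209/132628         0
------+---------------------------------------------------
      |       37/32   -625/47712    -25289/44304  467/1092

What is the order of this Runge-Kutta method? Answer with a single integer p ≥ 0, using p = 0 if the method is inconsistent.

4

b = (37/32, -625/47712, -25289/44304, 467/1092)
c = (0, 12/5, -2/11, 1)
Ac = (0, 0, -142/2299, 287/934)
Σ b_i: 37/32·1 + (-625/47712)·1 + (-25289/44304)·1 + 467/1092·1 = 1 ✓
b·c: (-625/47712)·12/5 + (-25289/44304)·(-2/11) + 467/1092·1 = 1/2 ✓
b·c²: (-625/47712)·144/25 + (-25289/44304)·4/121 + 467/1092·1 = 1/3 ✓
b·Ac: (-25289/44304)·(-142/2299) + 467/1092·287/934 = 1/6 ✓
b·c³: (-625/47712)·1728/125 + (-25289/44304)·(-8/1331) + 467/1092·1 = 1/4 ✓
b·(c∘Ac): (-25289/44304)·284/25289 + 467/1092·287/934 = 1/8 ✓
b·Ac²: (-25289/44304)·(-1704/11495) + 467/1092·(-7/2335) = 1/12 ✓
b·A²c: 467/1092·91/934 = 1/24 ✓; 4 stages ⇒ order 4.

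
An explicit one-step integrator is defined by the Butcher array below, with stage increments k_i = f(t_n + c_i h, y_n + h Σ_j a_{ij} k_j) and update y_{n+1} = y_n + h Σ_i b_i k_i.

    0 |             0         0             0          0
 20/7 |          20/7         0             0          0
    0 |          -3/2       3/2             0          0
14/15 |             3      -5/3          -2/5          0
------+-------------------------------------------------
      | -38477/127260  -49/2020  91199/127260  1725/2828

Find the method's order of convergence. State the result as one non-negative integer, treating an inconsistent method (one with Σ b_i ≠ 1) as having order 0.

b = (-38477/127260, -49/2020, 91199/127260, 1725/2828)
c = (0, 20/7, 0, 14/15)
Ac = (0, 0, 30/7, -100/21)
Σ b_i: (-38477/127260)·1 + (-49/2020)·1 + 91199/127260·1 + 1725/2828·1 = 1 ✓
b·c: (-49/2020)·20/7 + 1725/2828·14/15 = 1/2 ✓
b·c²: (-49/2020)·400/49 + 1725/2828·196/225 = 1/3 ✓
b·Ac: 91199/127260·30/7 + 1725/2828·(-100/21) = 1/6 ✓
b·c³: (-49/2020)·8000/343 + 1725/2828·2744/3375 = -22/315 ≠ 1/4 ⇒ order 3.
b·(c∘Ac): 1725/2828·(-40/9) = -5750/2121 ≠ 1/8
b·Ac²: 91199/127260·600/49 + 1725/2828·(-2000/147) = 10/21 ≠ 1/12
b·A²c: 1725/2828·(-12/7) = -5175/4949 ≠ 1/24

3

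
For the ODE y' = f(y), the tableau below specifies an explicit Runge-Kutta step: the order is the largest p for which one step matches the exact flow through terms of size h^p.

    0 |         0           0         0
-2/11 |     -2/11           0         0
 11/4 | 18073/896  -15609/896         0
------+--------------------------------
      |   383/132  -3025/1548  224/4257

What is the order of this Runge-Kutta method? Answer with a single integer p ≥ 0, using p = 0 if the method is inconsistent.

3

b = (383/132, -3025/1548, 224/4257)
c = (0, -2/11, 11/4)
Ac = (0, 0, 1419/448)
Σ b_i: 383/132·1 + (-3025/1548)·1 + 224/4257·1 = 1 ✓
b·c: (-3025/1548)·(-2/11) + 224/4257·11/4 = 1/2 ✓
b·c²: (-3025/1548)·4/121 + 224/4257·121/16 = 1/3 ✓
b·Ac: 224/4257·1419/448 = 1/6 ✓; 3 stages ⇒ order 3.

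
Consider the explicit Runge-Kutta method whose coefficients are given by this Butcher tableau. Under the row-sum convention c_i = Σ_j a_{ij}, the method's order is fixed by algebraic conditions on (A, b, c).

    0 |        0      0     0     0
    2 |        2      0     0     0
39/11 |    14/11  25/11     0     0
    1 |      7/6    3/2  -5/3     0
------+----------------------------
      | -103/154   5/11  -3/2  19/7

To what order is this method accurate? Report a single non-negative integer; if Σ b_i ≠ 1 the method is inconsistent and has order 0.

1

b = (-103/154, 5/11, -3/2, 19/7)
c = (0, 2, 39/11, 1)
Ac = (0, 0, 50/11, -32/11)
Σ b_i: (-103/154)·1 + 5/11·1 + (-3/2)·1 + 19/7·1 = 1 ✓
b·c: 5/11·2 + (-3/2)·39/11 + 19/7·1 = -261/154 ≠ 1/2 ⇒ order 1.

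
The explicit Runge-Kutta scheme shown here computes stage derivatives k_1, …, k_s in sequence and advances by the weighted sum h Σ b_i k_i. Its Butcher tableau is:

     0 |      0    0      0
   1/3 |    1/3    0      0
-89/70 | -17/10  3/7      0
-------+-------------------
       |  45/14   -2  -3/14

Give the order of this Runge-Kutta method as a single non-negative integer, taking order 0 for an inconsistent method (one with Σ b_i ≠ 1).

1

b = (45/14, -2, -3/14)
c = (0, 1/3, -89/70)
Ac = (0, 0, 1/7)
Σ b_i: 45/14·1 + (-2)·1 + (-3/14)·1 = 1 ✓
b·c: (-2)·1/3 + (-3/14)·(-89/70) = -1159/2940 ≠ 1/2 ⇒ order 1.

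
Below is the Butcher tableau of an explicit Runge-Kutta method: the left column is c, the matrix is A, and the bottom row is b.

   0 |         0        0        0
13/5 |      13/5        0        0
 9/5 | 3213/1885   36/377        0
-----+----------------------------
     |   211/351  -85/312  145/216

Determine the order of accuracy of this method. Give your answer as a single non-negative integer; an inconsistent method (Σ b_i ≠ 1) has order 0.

b = (211/351, -85/312, 145/216)
c = (0, 13/5, 9/5)
Ac = (0, 0, 36/145)
Σ b_i: 211/351·1 + (-85/312)·1 + 145/216·1 = 1 ✓
b·c: (-85/312)·13/5 + 145/216·9/5 = 1/2 ✓
b·c²: (-85/312)·169/25 + 145/216·81/25 = 1/3 ✓
b·Ac: 145/216·36/145 = 1/6 ✓; 3 stages ⇒ order 3.

3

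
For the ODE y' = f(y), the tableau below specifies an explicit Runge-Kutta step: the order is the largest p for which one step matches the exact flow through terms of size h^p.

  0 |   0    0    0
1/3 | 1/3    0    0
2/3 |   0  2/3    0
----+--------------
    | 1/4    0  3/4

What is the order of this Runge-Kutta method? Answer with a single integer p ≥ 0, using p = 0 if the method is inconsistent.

3

b = (1/4, 0, 3/4)
c = (0, 1/3, 2/3)
Ac = (0, 0, 2/9)
Σ b_i: 1/4·1 + 3/4·1 = 1 ✓
b·c: 3/4·2/3 = 1/2 ✓
b·c²: 3/4·4/9 = 1/3 ✓
b·Ac: 3/4·2/9 = 1/6 ✓; 3 stages ⇒ order 3.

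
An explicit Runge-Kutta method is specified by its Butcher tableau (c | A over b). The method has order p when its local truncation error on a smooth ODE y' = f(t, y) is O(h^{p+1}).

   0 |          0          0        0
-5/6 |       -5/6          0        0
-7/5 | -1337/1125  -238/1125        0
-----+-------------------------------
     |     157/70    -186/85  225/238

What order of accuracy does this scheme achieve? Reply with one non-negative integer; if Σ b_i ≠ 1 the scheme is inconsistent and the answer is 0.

3

b = (157/70, -186/85, 225/238)
c = (0, -5/6, -7/5)
Ac = (0, 0, 119/675)
Σ b_i: 157/70·1 + (-186/85)·1 + 225/238·1 = 1 ✓
b·c: (-186/85)·(-5/6) + 225/238·(-7/5) = 1/2 ✓
b·c²: (-186/85)·25/36 + 225/238·49/25 = 1/3 ✓
b·Ac: 225/238·119/675 = 1/6 ✓; 3 stages ⇒ order 3.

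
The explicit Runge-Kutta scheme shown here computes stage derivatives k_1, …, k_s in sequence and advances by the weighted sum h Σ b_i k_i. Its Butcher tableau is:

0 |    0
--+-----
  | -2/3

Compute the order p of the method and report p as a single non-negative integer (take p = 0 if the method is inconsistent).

0

b = (-2/3)
c = (0)
Σ b_i: (-2/3)·1 = -2/3 ≠ 1 ⇒ order 0.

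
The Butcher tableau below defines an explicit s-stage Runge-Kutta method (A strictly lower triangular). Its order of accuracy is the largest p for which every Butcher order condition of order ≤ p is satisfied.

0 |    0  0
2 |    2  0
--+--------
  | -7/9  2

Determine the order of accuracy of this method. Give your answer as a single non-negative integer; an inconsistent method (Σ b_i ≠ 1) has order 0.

0

b = (-7/9, 2)
c = (0, 2)
Σ b_i: (-7/9)·1 + 2·1 = 11/9 ≠ 1 ⇒ order 0.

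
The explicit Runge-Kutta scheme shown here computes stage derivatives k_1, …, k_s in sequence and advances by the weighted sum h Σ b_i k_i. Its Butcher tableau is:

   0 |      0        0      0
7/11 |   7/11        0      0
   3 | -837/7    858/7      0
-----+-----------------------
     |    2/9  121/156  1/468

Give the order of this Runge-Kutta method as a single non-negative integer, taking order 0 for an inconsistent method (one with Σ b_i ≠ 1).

3

b = (2/9, 121/156, 1/468)
c = (0, 7/11, 3)
Ac = (0, 0, 78)
Σ b_i: 2/9·1 + 121/156·1 + 1/468·1 = 1 ✓
b·c: 121/156·7/11 + 1/468·3 = 1/2 ✓
b·c²: 121/156·49/121 + 1/468·9 = 1/3 ✓
b·Ac: 1/468·78 = 1/6 ✓; 3 stages ⇒ order 3.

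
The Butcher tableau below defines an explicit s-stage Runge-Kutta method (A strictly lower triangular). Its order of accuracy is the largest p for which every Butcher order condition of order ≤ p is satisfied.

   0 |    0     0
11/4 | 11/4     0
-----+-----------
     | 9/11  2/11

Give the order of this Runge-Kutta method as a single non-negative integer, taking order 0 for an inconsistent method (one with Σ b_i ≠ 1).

2

b = (9/11, 2/11)
c = (0, 11/4)
Σ b_i: 9/11·1 + 2/11·1 = 1 ✓
b·c: 2/11·11/4 = 1/2 ✓; 2 stages ⇒ order 2.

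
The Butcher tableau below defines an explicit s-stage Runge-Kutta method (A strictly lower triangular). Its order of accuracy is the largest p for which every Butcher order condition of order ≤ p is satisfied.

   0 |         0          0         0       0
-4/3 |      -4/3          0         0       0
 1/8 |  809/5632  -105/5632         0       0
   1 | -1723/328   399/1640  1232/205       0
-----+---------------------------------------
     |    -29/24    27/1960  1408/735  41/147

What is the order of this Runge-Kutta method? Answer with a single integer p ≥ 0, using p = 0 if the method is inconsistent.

b = (-29/24, 27/1960, 1408/735, 41/147)
c = (0, -4/3, 1/8, 1)
Ac = (0, 0, 35/1408, 35/82)
Σ b_i: (-29/24)·1 + 27/1960·1 + 1408/735·1 + 41/147·1 = 1 ✓
b·c: 27/1960·(-4/3) + 1408/735·1/8 + 41/147·1 = 1/2 ✓
b·c²: 27/1960·16/9 + 1408/735·1/64 + 41/147·1 = 1/3 ✓
b·Ac: 1408/735·35/1408 + 41/147·35/82 = 1/6 ✓
b·c³: 27/1960·(-64/27) + 1408/735·1/512 + 41/147·1 = 1/4 ✓
b·(c∘Ac): 1408/735·35/11264 + 41/147·35/82 = 1/8 ✓
b·Ac²: 1408/735·(-35/1056) + 41/147·259/492 = 1/12 ✓
b·A²c: 41/147·49/328 = 1/24 ✓; 4 stages ⇒ order 4.

4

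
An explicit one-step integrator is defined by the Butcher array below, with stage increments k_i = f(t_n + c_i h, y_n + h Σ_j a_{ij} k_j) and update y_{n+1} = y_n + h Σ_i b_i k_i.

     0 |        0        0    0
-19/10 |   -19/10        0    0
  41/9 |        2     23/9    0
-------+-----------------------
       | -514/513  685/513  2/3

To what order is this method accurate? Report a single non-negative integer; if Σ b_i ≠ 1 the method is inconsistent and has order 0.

b = (-514/513, 685/513, 2/3)
c = (0, -19/10, 41/9)
Ac = (0, 0, -437/90)
Σ b_i: (-514/513)·1 + 685/513·1 + 2/3·1 = 1 ✓
b·c: 685/513·(-19/10) + 2/3·41/9 = 1/2 ✓
b·c²: 685/513·361/100 + 2/3·1681/81 = 90667/4860 ≠ 1/3 ⇒ order 2.
b·Ac: 2/3·(-437/90) = -437/135 ≠ 1/6

2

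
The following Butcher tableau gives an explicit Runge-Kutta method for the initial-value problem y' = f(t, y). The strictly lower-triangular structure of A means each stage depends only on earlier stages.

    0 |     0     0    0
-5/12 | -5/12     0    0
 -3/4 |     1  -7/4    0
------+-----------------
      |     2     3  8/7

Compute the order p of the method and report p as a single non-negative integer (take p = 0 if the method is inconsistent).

b = (2, 3, 8/7)
c = (0, -5/12, -3/4)
Ac = (0, 0, 35/48)
Σ b_i: 2·1 + 3·1 + 8/7·1 = 43/7 ≠ 1 ⇒ order 0.

0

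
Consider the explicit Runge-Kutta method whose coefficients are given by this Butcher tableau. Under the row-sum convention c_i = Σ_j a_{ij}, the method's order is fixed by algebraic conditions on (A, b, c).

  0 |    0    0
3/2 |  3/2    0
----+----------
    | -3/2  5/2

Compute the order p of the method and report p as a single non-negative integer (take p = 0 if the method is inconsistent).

1

b = (-3/2, 5/2)
c = (0, 3/2)
Σ b_i: (-3/2)·1 + 5/2·1 = 1 ✓
b·c: 5/2·3/2 = 15/4 ≠ 1/2 ⇒ order 1.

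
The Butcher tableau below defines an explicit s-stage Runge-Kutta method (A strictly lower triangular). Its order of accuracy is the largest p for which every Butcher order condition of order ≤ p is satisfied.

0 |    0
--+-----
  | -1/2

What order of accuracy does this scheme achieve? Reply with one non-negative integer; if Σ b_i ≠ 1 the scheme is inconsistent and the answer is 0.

0

b = (-1/2)
c = (0)
Σ b_i: (-1/2)·1 = -1/2 ≠ 1 ⇒ order 0.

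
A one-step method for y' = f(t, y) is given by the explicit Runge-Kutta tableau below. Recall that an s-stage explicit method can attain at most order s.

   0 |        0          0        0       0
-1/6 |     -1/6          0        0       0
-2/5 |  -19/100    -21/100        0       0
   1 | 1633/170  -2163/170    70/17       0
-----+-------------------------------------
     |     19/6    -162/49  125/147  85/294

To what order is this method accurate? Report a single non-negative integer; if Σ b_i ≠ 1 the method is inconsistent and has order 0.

4

b = (19/6, -162/49, 125/147, 85/294)
c = (0, -1/6, -2/5, 1)
Ac = (0, 0, 7/200, 161/340)
Σ b_i: 19/6·1 + (-162/49)·1 + 125/147·1 + 85/294·1 = 1 ✓
b·c: (-162/49)·(-1/6) + 125/147·(-2/5) + 85/294·1 = 1/2 ✓
b·c²: (-162/49)·1/36 + 125/147·4/25 + 85/294·1 = 1/3 ✓
b·Ac: 125/147·7/200 + 85/294·161/340 = 1/6 ✓
b·c³: (-162/49)·(-1/216) + 125/147·(-8/125) + 85/294·1 = 1/4 ✓
b·(c∘Ac): 125/147·(-7/500) + 85/294·161/340 = 1/8 ✓
b·Ac²: 125/147·(-7/1200) + 85/294·623/2040 = 1/12 ✓
b·A²c: 85/294·49/340 = 1/24 ✓; 4 stages ⇒ order 4.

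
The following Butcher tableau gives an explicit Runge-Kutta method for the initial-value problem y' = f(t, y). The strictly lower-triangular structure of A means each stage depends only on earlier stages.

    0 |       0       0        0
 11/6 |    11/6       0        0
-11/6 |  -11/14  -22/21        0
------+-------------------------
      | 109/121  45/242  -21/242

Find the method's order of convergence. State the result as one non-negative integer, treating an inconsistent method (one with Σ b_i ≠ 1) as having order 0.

b = (109/121, 45/242, -21/242)
c = (0, 11/6, -11/6)
Ac = (0, 0, -121/63)
Σ b_i: 109/121·1 + 45/242·1 + (-21/242)·1 = 1 ✓
b·c: 45/242·11/6 + (-21/242)·(-11/6) = 1/2 ✓
b·c²: 45/242·121/36 + (-21/242)·121/36 = 1/3 ✓
b·Ac: (-21/242)·(-121/63) = 1/6 ✓; 3 stages ⇒ order 3.

3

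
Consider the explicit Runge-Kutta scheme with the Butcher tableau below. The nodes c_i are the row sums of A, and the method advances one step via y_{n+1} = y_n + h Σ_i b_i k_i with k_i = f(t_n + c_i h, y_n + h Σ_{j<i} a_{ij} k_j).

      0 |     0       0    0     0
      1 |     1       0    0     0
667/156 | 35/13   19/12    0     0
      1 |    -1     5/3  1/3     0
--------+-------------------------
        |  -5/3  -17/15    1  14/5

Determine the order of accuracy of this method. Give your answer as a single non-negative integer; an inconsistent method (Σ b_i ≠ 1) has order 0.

b = (-5/3, -17/15, 1, 14/5)
c = (0, 1, 667/156, 1)
Ac = (0, 0, 19/12, 1447/468)
Σ b_i: (-5/3)·1 + (-17/15)·1 + 1·1 + 14/5·1 = 1 ✓
b·c: (-17/15)·1 + 1·667/156 + 14/5·1 = 309/52 ≠ 1/2 ⇒ order 1.

1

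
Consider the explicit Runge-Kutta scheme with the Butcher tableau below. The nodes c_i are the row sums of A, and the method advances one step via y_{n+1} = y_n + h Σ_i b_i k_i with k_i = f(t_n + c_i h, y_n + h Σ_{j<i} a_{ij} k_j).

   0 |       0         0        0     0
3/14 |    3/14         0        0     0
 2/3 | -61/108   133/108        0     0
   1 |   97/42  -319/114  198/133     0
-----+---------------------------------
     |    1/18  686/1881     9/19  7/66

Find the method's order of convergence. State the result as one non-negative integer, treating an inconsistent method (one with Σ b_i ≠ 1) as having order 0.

4

b = (1/18, 686/1881, 9/19, 7/66)
c = (0, 3/14, 2/3, 1)
Ac = (0, 0, 19/72, 11/28)
Σ b_i: 1/18·1 + 686/1881·1 + 9/19·1 + 7/66·1 = 1 ✓
b·c: 686/1881·3/14 + 9/19·2/3 + 7/66·1 = 1/2 ✓
b·c²: 686/1881·9/196 + 9/19·4/9 + 7/66·1 = 1/3 ✓
b·Ac: 9/19·19/72 + 7/66·11/28 = 1/6 ✓
b·c³: 686/1881·27/2744 + 9/19·8/27 + 7/66·1 = 1/4 ✓
b·(c∘Ac): 9/19·19/108 + 7/66·11/28 = 1/8 ✓
b·Ac²: 9/19·19/336 + 7/66·209/392 = 1/12 ✓
b·A²c: 7/66·11/28 = 1/24 ✓; 4 stages ⇒ order 4.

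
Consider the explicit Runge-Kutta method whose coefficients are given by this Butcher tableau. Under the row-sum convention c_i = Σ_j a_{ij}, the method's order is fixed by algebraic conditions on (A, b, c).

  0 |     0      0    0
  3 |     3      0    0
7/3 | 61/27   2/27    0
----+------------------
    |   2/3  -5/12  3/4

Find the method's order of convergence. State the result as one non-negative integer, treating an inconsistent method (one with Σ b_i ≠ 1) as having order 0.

b = (2/3, -5/12, 3/4)
c = (0, 3, 7/3)
Ac = (0, 0, 2/9)
Σ b_i: 2/3·1 + (-5/12)·1 + 3/4·1 = 1 ✓
b·c: (-5/12)·3 + 3/4·7/3 = 1/2 ✓
b·c²: (-5/12)·9 + 3/4·49/9 = 1/3 ✓
b·Ac: 3/4·2/9 = 1/6 ✓; 3 stages ⇒ order 3.

3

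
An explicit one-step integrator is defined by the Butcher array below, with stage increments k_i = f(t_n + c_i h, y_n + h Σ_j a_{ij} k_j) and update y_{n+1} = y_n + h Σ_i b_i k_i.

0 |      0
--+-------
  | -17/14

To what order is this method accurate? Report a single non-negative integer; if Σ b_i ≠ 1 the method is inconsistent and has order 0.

b = (-17/14)
c = (0)
Σ b_i: (-17/14)·1 = -17/14 ≠ 1 ⇒ order 0.

0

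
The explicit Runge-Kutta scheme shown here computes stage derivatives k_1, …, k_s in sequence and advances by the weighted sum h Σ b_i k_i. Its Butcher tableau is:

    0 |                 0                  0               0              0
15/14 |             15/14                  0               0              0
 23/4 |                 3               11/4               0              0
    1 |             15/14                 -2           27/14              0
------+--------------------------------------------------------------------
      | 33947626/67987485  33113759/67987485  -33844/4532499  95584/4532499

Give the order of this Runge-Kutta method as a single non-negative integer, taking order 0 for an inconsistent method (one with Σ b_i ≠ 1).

3

b = (33947626/67987485, 33113759/67987485, -33844/4532499, 95584/4532499)
c = (0, 15/14, 23/4, 1)
Ac = (0, 0, 165/56, 501/56)
Σ b_i: 33947626/67987485·1 + 33113759/67987485·1 + (-33844/4532499)·1 + 95584/4532499·1 = 1 ✓
b·c: 33113759/67987485·15/14 + (-33844/4532499)·23/4 + 95584/4532499·1 = 1/2 ✓
b·c²: 33113759/67987485·225/196 + (-33844/4532499)·529/16 + 95584/4532499·1 = 1/3 ✓
b·Ac: (-33844/4532499)·165/56 + 95584/4532499·501/56 = 1/6 ✓
b·c³: 33113759/67987485·3375/2744 + (-33844/4532499)·12167/64 + 95584/4532499·1 = -405803551/507639888 ≠ 1/4 ⇒ order 3.
b·(c∘Ac): (-33844/4532499)·3795/224 + 95584/4532499·501/56 = 1753121/28202216 ≠ 1/8
b·Ac²: (-33844/4532499)·2475/784 + 95584/4532499·96381/1568 = 125624357/98707756 ≠ 1/12
b·A²c: 95584/4532499·4455/784 = 2957130/24676939 ≠ 1/24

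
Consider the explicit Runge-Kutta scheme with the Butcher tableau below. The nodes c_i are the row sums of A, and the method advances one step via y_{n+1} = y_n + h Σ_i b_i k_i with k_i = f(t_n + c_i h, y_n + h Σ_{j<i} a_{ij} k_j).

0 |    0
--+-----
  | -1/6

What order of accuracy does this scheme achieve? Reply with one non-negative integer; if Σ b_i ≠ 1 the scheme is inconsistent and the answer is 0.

b = (-1/6)
c = (0)
Σ b_i: (-1/6)·1 = -1/6 ≠ 1 ⇒ order 0.

0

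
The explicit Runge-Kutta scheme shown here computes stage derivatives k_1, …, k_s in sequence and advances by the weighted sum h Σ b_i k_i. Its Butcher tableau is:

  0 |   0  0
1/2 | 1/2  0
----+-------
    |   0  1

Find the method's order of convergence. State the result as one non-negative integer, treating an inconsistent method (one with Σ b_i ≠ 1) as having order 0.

b = (0, 1)
c = (0, 1/2)
Σ b_i: 1·1 = 1 ✓
b·c: 1·1/2 = 1/2 ✓; 2 stages ⇒ order 2.

2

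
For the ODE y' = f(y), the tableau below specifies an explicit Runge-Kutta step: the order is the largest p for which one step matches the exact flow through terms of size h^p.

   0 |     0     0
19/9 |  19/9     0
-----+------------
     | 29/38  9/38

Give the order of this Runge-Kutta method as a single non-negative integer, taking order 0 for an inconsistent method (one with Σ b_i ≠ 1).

2

b = (29/38, 9/38)
c = (0, 19/9)
Σ b_i: 29/38·1 + 9/38·1 = 1 ✓
b·c: 9/38·19/9 = 1/2 ✓; 2 stages ⇒ order 2.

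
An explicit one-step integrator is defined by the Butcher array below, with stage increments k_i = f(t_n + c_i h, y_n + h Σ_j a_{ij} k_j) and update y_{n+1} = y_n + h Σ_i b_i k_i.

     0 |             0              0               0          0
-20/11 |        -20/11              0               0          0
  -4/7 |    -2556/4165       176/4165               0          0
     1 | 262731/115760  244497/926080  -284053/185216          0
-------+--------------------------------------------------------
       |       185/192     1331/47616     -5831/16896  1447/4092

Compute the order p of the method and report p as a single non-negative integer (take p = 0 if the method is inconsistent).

b = (185/192, 1331/47616, -5831/16896, 1447/4092)
c = (0, -20/11, -4/7, 1)
Ac = (0, 0, -64/833, 1147/2894)
Σ b_i: 185/192·1 + 1331/47616·1 + (-5831/16896)·1 + 1447/4092·1 = 1 ✓
b·c: 1331/47616·(-20/11) + (-5831/16896)·(-4/7) + 1447/4092·1 = 1/2 ✓
b·c²: 1331/47616·400/121 + (-5831/16896)·16/49 + 1447/4092·1 = 1/3 ✓
b·Ac: (-5831/16896)·(-64/833) + 1447/4092·1147/2894 = 1/6 ✓
b·c³: 1331/47616·(-8000/1331) + (-5831/16896)·(-64/343) + 1447/4092·1 = 1/4 ✓
b·(c∘Ac): (-5831/16896)·256/5831 + 1447/4092·1147/2894 = 1/8 ✓
b·Ac²: (-5831/16896)·1280/9163 + 1447/4092·5921/15917 = 1/12 ✓
b·A²c: 1447/4092·341/2894 = 1/24 ✓; 4 stages ⇒ order 4.

4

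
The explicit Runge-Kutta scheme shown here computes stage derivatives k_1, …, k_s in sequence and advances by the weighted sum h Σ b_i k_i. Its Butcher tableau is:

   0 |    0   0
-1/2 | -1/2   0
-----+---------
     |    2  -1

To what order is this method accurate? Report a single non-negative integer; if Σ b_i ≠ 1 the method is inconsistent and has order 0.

b = (2, -1)
c = (0, -1/2)
Σ b_i: 2·1 + (-1)·1 = 1 ✓
b·c: (-1)·(-1/2) = 1/2 ✓; 2 stages ⇒ order 2.

2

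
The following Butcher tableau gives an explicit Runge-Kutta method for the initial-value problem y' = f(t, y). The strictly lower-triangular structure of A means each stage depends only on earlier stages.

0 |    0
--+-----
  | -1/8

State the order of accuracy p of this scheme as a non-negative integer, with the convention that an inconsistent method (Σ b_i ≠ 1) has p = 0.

b = (-1/8)
c = (0)
Σ b_i: (-1/8)·1 = -1/8 ≠ 1 ⇒ order 0.

0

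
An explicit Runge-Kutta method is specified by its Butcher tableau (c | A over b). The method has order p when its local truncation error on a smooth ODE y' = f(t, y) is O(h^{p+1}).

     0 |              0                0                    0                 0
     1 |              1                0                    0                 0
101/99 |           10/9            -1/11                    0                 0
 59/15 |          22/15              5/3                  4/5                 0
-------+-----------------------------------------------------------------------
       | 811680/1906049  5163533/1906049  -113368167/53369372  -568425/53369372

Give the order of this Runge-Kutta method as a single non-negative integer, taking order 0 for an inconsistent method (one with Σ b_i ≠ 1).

b = (811680/1906049, 5163533/1906049, -113368167/53369372, -568425/53369372)
c = (0, 1, 101/99, 59/15)
Ac = (0, 0, -1/11, 1229/495)
Σ b_i: 811680/1906049·1 + 5163533/1906049·1 + (-113368167/53369372)·1 + (-568425/53369372)·1 = 1 ✓
b·c: 5163533/1906049·1 + (-113368167/53369372)·101/99 + (-568425/53369372)·59/15 = 1/2 ✓
b·c²: 5163533/1906049·1 + (-113368167/53369372)·10201/9801 + (-568425/53369372)·3481/225 = 1/3 ✓
b·Ac: (-113368167/53369372)·(-1/11) + (-568425/53369372)·1229/495 = 1/6 ✓
b·c³: 5163533/1906049·1 + (-113368167/53369372)·1030301/970299 + (-568425/53369372)·205379/3375 = -122455543/628996170 ≠ 1/4 ⇒ order 3.
b·(c∘Ac): (-113368167/53369372)·(-101/1089) + (-568425/53369372)·72511/7425 = 1595341/17154441 ≠ 1/8
b·Ac²: (-113368167/53369372)·(-1/11) + (-568425/53369372)·122479/49005 = 1319500177/7925351742 ≠ 1/12
b·A²c: (-568425/53369372)·(-4/55) = 10335/13342343 ≠ 1/24

3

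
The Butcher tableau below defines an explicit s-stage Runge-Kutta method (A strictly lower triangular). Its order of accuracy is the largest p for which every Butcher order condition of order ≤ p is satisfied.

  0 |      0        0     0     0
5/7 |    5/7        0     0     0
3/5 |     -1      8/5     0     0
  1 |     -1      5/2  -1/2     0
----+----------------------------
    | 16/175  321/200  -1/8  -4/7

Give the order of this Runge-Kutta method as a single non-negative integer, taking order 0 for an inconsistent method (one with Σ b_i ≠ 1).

2

b = (16/175, 321/200, -1/8, -4/7)
c = (0, 5/7, 3/5, 1)
Ac = (0, 0, 8/7, 52/35)
Σ b_i: 16/175·1 + 321/200·1 + (-1/8)·1 + (-4/7)·1 = 1 ✓
b·c: 321/200·5/7 + (-1/8)·3/5 + (-4/7)·1 = 1/2 ✓
b·c²: 321/200·25/49 + (-1/8)·9/25 + (-4/7)·1 = 248/1225 ≠ 1/3 ⇒ order 2.
b·Ac: (-1/8)·8/7 + (-4/7)·52/35 = -243/245 ≠ 1/6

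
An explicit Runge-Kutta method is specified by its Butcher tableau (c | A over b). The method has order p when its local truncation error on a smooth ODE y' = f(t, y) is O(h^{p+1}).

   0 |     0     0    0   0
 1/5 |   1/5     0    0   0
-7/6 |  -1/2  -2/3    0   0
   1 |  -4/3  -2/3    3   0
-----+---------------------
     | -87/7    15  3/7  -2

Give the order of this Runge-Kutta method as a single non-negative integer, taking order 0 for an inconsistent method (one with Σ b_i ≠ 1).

b = (-87/7, 15, 3/7, -2)
c = (0, 1/5, -7/6, 1)
Ac = (0, 0, -2/15, -109/30)
Σ b_i: (-87/7)·1 + 15·1 + 3/7·1 + (-2)·1 = 1 ✓
b·c: 15·1/5 + 3/7·(-7/6) + (-2)·1 = 1/2 ✓
b·c²: 15·1/25 + 3/7·49/36 + (-2)·1 = -49/60 ≠ 1/3 ⇒ order 2.
b·Ac: 3/7·(-2/15) + (-2)·(-109/30) = 757/105 ≠ 1/6

2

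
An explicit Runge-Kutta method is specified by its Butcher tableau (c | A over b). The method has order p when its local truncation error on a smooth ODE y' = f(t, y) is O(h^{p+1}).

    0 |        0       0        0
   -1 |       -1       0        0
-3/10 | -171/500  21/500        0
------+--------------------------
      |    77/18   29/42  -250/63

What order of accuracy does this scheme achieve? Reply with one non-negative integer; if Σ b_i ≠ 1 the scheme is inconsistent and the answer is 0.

b = (77/18, 29/42, -250/63)
c = (0, -1, -3/10)
Ac = (0, 0, -21/500)
Σ b_i: 77/18·1 + 29/42·1 + (-250/63)·1 = 1 ✓
b·c: 29/42·(-1) + (-250/63)·(-3/10) = 1/2 ✓
b·c²: 29/42·1 + (-250/63)·9/100 = 1/3 ✓
b·Ac: (-250/63)·(-21/500) = 1/6 ✓; 3 stages ⇒ order 3.

3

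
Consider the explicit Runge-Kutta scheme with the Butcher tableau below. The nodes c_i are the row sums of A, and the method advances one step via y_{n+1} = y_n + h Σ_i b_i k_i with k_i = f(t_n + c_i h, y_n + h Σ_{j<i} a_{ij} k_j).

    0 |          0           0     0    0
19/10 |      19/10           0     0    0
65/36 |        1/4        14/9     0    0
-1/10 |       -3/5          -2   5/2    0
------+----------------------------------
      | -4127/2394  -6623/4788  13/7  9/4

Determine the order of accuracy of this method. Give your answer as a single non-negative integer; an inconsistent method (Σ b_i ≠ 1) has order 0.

2

b = (-4127/2394, -6623/4788, 13/7, 9/4)
c = (0, 19/10, 65/36, -1/10)
Ac = (0, 0, 133/45, 257/360)
Σ b_i: (-4127/2394)·1 + (-6623/4788)·1 + 13/7·1 + 9/4·1 = 1 ✓
b·c: (-6623/4788)·19/10 + 13/7·65/36 + 9/4·(-1/10) = 1/2 ✓
b·c²: (-6623/4788)·361/100 + 13/7·4225/1296 + 9/4·1/100 = 49139/45360 ≠ 1/3 ⇒ order 2.
b·Ac: 13/7·133/45 + 9/4·257/360 = 10217/1440 ≠ 1/6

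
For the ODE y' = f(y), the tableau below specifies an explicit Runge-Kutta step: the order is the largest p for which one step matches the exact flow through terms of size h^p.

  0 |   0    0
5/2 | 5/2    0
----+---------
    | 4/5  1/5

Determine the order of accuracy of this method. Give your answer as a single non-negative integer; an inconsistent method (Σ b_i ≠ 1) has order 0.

2

b = (4/5, 1/5)
c = (0, 5/2)
Σ b_i: 4/5·1 + 1/5·1 = 1 ✓
b·c: 1/5·5/2 = 1/2 ✓; 2 stages ⇒ order 2.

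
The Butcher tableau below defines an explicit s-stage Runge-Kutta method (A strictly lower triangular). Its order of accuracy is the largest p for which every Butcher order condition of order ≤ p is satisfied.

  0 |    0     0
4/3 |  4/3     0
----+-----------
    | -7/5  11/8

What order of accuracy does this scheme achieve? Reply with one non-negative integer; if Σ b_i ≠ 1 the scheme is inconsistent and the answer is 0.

b = (-7/5, 11/8)
c = (0, 4/3)
Σ b_i: (-7/5)·1 + 11/8·1 = -1/40 ≠ 1 ⇒ order 0.

0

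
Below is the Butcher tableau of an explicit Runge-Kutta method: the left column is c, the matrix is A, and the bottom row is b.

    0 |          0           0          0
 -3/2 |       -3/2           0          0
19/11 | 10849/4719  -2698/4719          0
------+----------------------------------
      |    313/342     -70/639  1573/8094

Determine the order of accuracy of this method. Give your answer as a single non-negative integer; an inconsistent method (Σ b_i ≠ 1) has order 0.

3

b = (313/342, -70/639, 1573/8094)
c = (0, -3/2, 19/11)
Ac = (0, 0, 1349/1573)
Σ b_i: 313/342·1 + (-70/639)·1 + 1573/8094·1 = 1 ✓
b·c: (-70/639)·(-3/2) + 1573/8094·19/11 = 1/2 ✓
b·c²: (-70/639)·9/4 + 1573/8094·361/121 = 1/3 ✓
b·Ac: 1573/8094·1349/1573 = 1/6 ✓; 3 stages ⇒ order 3.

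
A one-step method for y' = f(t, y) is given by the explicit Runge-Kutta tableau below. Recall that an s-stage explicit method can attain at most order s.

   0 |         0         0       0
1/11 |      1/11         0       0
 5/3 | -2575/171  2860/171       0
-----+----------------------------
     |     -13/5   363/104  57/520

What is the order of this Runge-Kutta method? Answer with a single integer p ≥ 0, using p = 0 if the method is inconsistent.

3

b = (-13/5, 363/104, 57/520)
c = (0, 1/11, 5/3)
Ac = (0, 0, 260/171)
Σ b_i: (-13/5)·1 + 363/104·1 + 57/520·1 = 1 ✓
b·c: 363/104·1/11 + 57/520·5/3 = 1/2 ✓
b·c²: 363/104·1/121 + 57/520·25/9 = 1/3 ✓
b·Ac: 57/520·260/171 = 1/6 ✓; 3 stages ⇒ order 3.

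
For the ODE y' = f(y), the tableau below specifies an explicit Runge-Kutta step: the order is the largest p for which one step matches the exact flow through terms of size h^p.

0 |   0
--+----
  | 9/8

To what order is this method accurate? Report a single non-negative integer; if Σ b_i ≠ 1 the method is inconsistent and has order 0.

0

b = (9/8)
c = (0)
Σ b_i: 9/8·1 = 9/8 ≠ 1 ⇒ order 0.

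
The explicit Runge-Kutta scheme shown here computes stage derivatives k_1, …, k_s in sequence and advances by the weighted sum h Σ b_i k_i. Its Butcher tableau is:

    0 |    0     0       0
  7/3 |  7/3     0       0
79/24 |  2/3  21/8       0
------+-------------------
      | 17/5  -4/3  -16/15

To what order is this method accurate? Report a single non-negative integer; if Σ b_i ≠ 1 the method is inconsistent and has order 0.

b = (17/5, -4/3, -16/15)
c = (0, 7/3, 79/24)
Ac = (0, 0, 49/8)
Σ b_i: 17/5·1 + (-4/3)·1 + (-16/15)·1 = 1 ✓
b·c: (-4/3)·7/3 + (-16/15)·79/24 = -298/45 ≠ 1/2 ⇒ order 1.

1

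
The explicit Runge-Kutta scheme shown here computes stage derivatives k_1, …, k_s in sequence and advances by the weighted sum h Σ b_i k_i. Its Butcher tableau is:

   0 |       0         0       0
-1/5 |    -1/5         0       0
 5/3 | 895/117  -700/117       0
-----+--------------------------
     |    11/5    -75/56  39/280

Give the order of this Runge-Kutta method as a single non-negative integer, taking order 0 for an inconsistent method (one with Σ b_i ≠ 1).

b = (11/5, -75/56, 39/280)
c = (0, -1/5, 5/3)
Ac = (0, 0, 140/117)
Σ b_i: 11/5·1 + (-75/56)·1 + 39/280·1 = 1 ✓
b·c: (-75/56)·(-1/5) + 39/280·5/3 = 1/2 ✓
b·c²: (-75/56)·1/25 + 39/280·25/9 = 1/3 ✓
b·Ac: 39/280·140/117 = 1/6 ✓; 3 stages ⇒ order 3.

3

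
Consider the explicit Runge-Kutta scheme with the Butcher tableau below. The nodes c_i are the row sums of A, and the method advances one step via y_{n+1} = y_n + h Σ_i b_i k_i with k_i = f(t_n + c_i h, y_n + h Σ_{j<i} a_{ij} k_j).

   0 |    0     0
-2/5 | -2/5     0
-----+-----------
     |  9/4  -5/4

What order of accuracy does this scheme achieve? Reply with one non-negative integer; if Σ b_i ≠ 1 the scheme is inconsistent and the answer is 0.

2

b = (9/4, -5/4)
c = (0, -2/5)
Σ b_i: 9/4·1 + (-5/4)·1 = 1 ✓
b·c: (-5/4)·(-2/5) = 1/2 ✓; 2 stages ⇒ order 2.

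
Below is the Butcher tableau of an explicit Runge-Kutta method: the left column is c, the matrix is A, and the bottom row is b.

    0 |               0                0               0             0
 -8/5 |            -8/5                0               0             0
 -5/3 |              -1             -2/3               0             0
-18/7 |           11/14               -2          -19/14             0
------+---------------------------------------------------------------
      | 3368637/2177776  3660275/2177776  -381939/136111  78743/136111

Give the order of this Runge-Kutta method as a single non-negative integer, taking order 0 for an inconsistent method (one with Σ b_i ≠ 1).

3

b = (3368637/2177776, 3660275/2177776, -381939/136111, 78743/136111)
c = (0, -8/5, -5/3, -18/7)
Ac = (0, 0, 16/15, 1147/210)
Σ b_i: 3368637/2177776·1 + 3660275/2177776·1 + (-381939/136111)·1 + 78743/136111·1 = 1 ✓
b·c: 3660275/2177776·(-8/5) + (-381939/136111)·(-5/3) + 78743/136111·(-18/7) = 1/2 ✓
b·c²: 3660275/2177776·64/25 + (-381939/136111)·25/9 + 78743/136111·324/49 = 1/3 ✓
b·Ac: (-381939/136111)·16/15 + 78743/136111·1147/210 = 1/6 ✓
b·c³: 3660275/2177776·(-512/125) + (-381939/136111)·(-125/27) + 78743/136111·(-5832/343) = -159911281/42874965 ≠ 1/4 ⇒ order 3.
b·(c∘Ac): (-381939/136111)·(-16/9) + 78743/136111·(-3441/245) = -6404021/2041665 ≠ 1/8
b·Ac²: (-381939/136111)·(-128/75) + 78743/136111·(-28003/3150) = -4335319/12249990 ≠ 1/12
b·A²c: 78743/136111·(-152/105) = -1709848/2041665 ≠ 1/24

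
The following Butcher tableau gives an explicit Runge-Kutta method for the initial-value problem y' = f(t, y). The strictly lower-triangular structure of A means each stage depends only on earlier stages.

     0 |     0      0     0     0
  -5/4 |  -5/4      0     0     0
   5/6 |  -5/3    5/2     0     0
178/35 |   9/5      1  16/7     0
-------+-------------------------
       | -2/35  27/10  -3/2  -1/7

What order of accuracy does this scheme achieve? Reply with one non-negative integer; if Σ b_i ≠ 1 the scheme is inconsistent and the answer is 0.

1

b = (-2/35, 27/10, -3/2, -1/7)
c = (0, -5/4, 5/6, 178/35)
Ac = (0, 0, -25/8, 55/84)
Σ b_i: (-2/35)·1 + 27/10·1 + (-3/2)·1 + (-1/7)·1 = 1 ✓
b·c: 27/10·(-5/4) + (-3/2)·5/6 + (-1/7)·178/35 = -10489/1960 ≠ 1/2 ⇒ order 1.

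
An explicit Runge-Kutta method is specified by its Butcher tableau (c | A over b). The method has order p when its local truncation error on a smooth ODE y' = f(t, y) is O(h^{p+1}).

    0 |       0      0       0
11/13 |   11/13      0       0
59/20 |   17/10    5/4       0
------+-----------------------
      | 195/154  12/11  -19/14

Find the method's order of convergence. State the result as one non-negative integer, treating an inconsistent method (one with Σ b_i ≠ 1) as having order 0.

1

b = (195/154, 12/11, -19/14)
c = (0, 11/13, 59/20)
Ac = (0, 0, 55/52)
Σ b_i: 195/154·1 + 12/11·1 + (-19/14)·1 = 1 ✓
b·c: 12/11·11/13 + (-19/14)·59/20 = -11213/3640 ≠ 1/2 ⇒ order 1.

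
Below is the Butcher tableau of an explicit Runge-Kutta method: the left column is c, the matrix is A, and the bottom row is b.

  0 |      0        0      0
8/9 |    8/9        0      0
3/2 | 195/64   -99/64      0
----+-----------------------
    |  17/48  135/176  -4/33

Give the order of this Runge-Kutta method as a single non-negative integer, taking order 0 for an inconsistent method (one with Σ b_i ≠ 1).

b = (17/48, 135/176, -4/33)
c = (0, 8/9, 3/2)
Ac = (0, 0, -11/8)
Σ b_i: 17/48·1 + 135/176·1 + (-4/33)·1 = 1 ✓
b·c: 135/176·8/9 + (-4/33)·3/2 = 1/2 ✓
b·c²: 135/176·64/81 + (-4/33)·9/4 = 1/3 ✓
b·Ac: (-4/33)·(-11/8) = 1/6 ✓; 3 stages ⇒ order 3.

3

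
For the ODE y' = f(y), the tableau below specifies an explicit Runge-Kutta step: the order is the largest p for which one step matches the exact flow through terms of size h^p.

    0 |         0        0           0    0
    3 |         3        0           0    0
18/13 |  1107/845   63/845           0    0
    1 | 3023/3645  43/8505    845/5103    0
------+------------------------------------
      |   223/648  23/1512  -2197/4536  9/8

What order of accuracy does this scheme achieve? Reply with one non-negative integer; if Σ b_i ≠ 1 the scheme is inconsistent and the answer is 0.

4

b = (223/648, 23/1512, -2197/4536, 9/8)
c = (0, 3, 18/13, 1)
Ac = (0, 0, 189/845, 11/45)
Σ b_i: 223/648·1 + 23/1512·1 + (-2197/4536)·1 + 9/8·1 = 1 ✓
b·c: 23/1512·3 + (-2197/4536)·18/13 + 9/8·1 = 1/2 ✓
b·c²: 23/1512·9 + (-2197/4536)·324/169 + 9/8·1 = 1/3 ✓
b·Ac: (-2197/4536)·189/845 + 9/8·11/45 = 1/6 ✓
b·c³: 23/1512·27 + (-2197/4536)·5832/2197 + 9/8·1 = 1/4 ✓
b·(c∘Ac): (-2197/4536)·3402/10985 + 9/8·11/45 = 1/8 ✓
b·Ac²: (-2197/4536)·567/845 + 9/8·49/135 = 1/12 ✓
b·A²c: 9/8·1/27 = 1/24 ✓; 4 stages ⇒ order 4.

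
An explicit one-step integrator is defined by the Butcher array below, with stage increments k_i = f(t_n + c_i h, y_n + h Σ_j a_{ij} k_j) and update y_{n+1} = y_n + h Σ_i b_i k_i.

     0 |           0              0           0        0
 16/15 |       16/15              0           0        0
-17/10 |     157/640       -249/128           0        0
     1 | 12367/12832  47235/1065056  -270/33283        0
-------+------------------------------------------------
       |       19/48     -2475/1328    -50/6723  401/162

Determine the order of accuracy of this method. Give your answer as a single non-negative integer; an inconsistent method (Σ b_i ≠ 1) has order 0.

b = (19/48, -2475/1328, -50/6723, 401/162)
c = (0, 16/15, -17/10, 1)
Ac = (0, 0, -83/40, 49/802)
Σ b_i: 19/48·1 + (-2475/1328)·1 + (-50/6723)·1 + 401/162·1 = 1 ✓
b·c: (-2475/1328)·16/15 + (-50/6723)·(-17/10) + 401/162·1 = 1/2 ✓
b·c²: (-2475/1328)·256/225 + (-50/6723)·289/100 + 401/162·1 = 1/3 ✓
b·Ac: (-50/6723)·(-83/40) + 401/162·49/802 = 1/6 ✓
b·c³: (-2475/1328)·4096/3375 + (-50/6723)·(-4913/1000) + 401/162·1 = 1/4 ✓
b·(c∘Ac): (-50/6723)·1411/400 + 401/162·49/802 = 1/8 ✓
b·Ac²: (-50/6723)·(-166/75) + 401/162·65/2406 = 1/12 ✓
b·A²c: 401/162·27/1604 = 1/24 ✓; 4 stages ⇒ order 4.

4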